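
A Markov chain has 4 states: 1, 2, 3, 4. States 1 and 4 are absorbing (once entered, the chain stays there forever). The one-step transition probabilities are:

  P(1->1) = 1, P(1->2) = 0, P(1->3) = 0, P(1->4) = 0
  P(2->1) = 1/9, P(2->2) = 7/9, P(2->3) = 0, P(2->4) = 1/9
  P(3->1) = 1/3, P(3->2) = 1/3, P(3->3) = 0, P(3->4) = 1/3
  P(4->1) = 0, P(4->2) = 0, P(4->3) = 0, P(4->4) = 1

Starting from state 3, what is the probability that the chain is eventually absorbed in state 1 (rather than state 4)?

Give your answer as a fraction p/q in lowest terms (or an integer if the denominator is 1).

Answer: 1/2

Derivation:
Let a_i = P(absorbed in 1 | start in state i).
Boundary conditions: a_1 = 1, a_4 = 0.
For each transient state i, a_i = sum_j P(i->j) * a_j:
  a_2 = 1/9*a_1 + 7/9*a_2 + 0*a_3 + 1/9*a_4
  a_3 = 1/3*a_1 + 1/3*a_2 + 0*a_3 + 1/3*a_4

Substituting a_1 = 1 and a_4 = 0, rearrange to (I - Q) a = r where r[i] = P(i -> 1):
  [2/9, 0] . (a_2, a_3) = 1/9
  [-1/3, 1] . (a_2, a_3) = 1/3

Solving yields:
  a_2 = 1/2
  a_3 = 1/2

Starting state is 3, so the absorption probability is a_3 = 1/2.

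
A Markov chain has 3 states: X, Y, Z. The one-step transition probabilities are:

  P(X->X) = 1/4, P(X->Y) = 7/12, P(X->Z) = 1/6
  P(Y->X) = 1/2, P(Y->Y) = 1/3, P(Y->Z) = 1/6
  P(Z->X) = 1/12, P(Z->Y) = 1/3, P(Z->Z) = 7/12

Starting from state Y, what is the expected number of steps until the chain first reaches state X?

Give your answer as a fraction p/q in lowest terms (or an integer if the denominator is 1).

Let h_i = expected steps to first reach X from state i.
Boundary: h_X = 0.
First-step equations for the other states:
  h_Y = 1 + 1/2*h_X + 1/3*h_Y + 1/6*h_Z
  h_Z = 1 + 1/12*h_X + 1/3*h_Y + 7/12*h_Z

Substituting h_X = 0 and rearranging gives the linear system (I - Q) h = 1:
  [2/3, -1/6] . (h_Y, h_Z) = 1
  [-1/3, 5/12] . (h_Y, h_Z) = 1

Solving yields:
  h_Y = 21/8
  h_Z = 9/2

Starting state is Y, so the expected hitting time is h_Y = 21/8.

Answer: 21/8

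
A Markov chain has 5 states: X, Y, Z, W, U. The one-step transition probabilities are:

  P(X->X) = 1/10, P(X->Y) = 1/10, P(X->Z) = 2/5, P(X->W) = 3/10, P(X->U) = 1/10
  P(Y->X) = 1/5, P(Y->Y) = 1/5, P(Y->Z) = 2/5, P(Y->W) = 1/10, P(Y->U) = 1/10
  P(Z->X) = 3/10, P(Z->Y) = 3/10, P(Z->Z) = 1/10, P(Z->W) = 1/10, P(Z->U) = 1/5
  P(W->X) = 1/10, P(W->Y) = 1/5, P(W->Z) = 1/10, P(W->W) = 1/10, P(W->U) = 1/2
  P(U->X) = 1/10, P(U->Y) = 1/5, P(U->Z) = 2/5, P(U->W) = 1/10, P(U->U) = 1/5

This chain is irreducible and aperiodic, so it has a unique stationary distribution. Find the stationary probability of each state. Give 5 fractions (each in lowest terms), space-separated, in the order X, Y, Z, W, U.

Answer: 2337/13256 348/1657 3665/13256 1793/13256 2677/13256

Derivation:
The stationary distribution satisfies pi = pi * P, i.e.:
  pi_X = 1/10*pi_X + 1/5*pi_Y + 3/10*pi_Z + 1/10*pi_W + 1/10*pi_U
  pi_Y = 1/10*pi_X + 1/5*pi_Y + 3/10*pi_Z + 1/5*pi_W + 1/5*pi_U
  pi_Z = 2/5*pi_X + 2/5*pi_Y + 1/10*pi_Z + 1/10*pi_W + 2/5*pi_U
  pi_W = 3/10*pi_X + 1/10*pi_Y + 1/10*pi_Z + 1/10*pi_W + 1/10*pi_U
  pi_U = 1/10*pi_X + 1/10*pi_Y + 1/5*pi_Z + 1/2*pi_W + 1/5*pi_U
with normalization: pi_X + pi_Y + pi_Z + pi_W + pi_U = 1.

Using the first 4 balance equations plus normalization, the linear system A*pi = b is:
  [-9/10, 1/5, 3/10, 1/10, 1/10] . pi = 0
  [1/10, -4/5, 3/10, 1/5, 1/5] . pi = 0
  [2/5, 2/5, -9/10, 1/10, 2/5] . pi = 0
  [3/10, 1/10, 1/10, -9/10, 1/10] . pi = 0
  [1, 1, 1, 1, 1] . pi = 1

Solving yields:
  pi_X = 2337/13256
  pi_Y = 348/1657
  pi_Z = 3665/13256
  pi_W = 1793/13256
  pi_U = 2677/13256

Verification (pi * P):
  2337/13256*1/10 + 348/1657*1/5 + 3665/13256*3/10 + 1793/13256*1/10 + 2677/13256*1/10 = 2337/13256 = pi_X  (ok)
  2337/13256*1/10 + 348/1657*1/5 + 3665/13256*3/10 + 1793/13256*1/5 + 2677/13256*1/5 = 348/1657 = pi_Y  (ok)
  2337/13256*2/5 + 348/1657*2/5 + 3665/13256*1/10 + 1793/13256*1/10 + 2677/13256*2/5 = 3665/13256 = pi_Z  (ok)
  2337/13256*3/10 + 348/1657*1/10 + 3665/13256*1/10 + 1793/13256*1/10 + 2677/13256*1/10 = 1793/13256 = pi_W  (ok)
  2337/13256*1/10 + 348/1657*1/10 + 3665/13256*1/5 + 1793/13256*1/2 + 2677/13256*1/5 = 2677/13256 = pi_U  (ok)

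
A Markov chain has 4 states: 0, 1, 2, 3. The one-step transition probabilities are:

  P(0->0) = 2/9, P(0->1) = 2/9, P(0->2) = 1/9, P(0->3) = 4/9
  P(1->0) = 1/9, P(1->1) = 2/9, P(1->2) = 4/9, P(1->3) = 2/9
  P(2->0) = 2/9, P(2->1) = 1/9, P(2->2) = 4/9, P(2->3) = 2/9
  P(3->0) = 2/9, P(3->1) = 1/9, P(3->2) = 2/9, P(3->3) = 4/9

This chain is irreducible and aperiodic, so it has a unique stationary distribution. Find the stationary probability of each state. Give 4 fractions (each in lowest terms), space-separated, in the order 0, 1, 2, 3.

Answer: 15/73 11/73 153/511 176/511

Derivation:
The stationary distribution satisfies pi = pi * P, i.e.:
  pi_0 = 2/9*pi_0 + 1/9*pi_1 + 2/9*pi_2 + 2/9*pi_3
  pi_1 = 2/9*pi_0 + 2/9*pi_1 + 1/9*pi_2 + 1/9*pi_3
  pi_2 = 1/9*pi_0 + 4/9*pi_1 + 4/9*pi_2 + 2/9*pi_3
  pi_3 = 4/9*pi_0 + 2/9*pi_1 + 2/9*pi_2 + 4/9*pi_3
with normalization: pi_0 + pi_1 + pi_2 + pi_3 = 1.

Using the first 3 balance equations plus normalization, the linear system A*pi = b is:
  [-7/9, 1/9, 2/9, 2/9] . pi = 0
  [2/9, -7/9, 1/9, 1/9] . pi = 0
  [1/9, 4/9, -5/9, 2/9] . pi = 0
  [1, 1, 1, 1] . pi = 1

Solving yields:
  pi_0 = 15/73
  pi_1 = 11/73
  pi_2 = 153/511
  pi_3 = 176/511

Verification (pi * P):
  15/73*2/9 + 11/73*1/9 + 153/511*2/9 + 176/511*2/9 = 15/73 = pi_0  (ok)
  15/73*2/9 + 11/73*2/9 + 153/511*1/9 + 176/511*1/9 = 11/73 = pi_1  (ok)
  15/73*1/9 + 11/73*4/9 + 153/511*4/9 + 176/511*2/9 = 153/511 = pi_2  (ok)
  15/73*4/9 + 11/73*2/9 + 153/511*2/9 + 176/511*4/9 = 176/511 = pi_3  (ok)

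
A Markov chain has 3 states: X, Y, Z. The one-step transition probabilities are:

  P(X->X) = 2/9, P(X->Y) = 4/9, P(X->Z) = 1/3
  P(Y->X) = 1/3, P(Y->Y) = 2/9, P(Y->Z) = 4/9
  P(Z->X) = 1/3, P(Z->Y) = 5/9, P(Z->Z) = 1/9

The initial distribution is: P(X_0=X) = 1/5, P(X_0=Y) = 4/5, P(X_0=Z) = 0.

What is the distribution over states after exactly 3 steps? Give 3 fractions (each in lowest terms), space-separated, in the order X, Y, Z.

Propagating the distribution step by step (d_{t+1} = d_t * P):
d_0 = (X=1/5, Y=4/5, Z=0)
  d_1[X] = 1/5*2/9 + 4/5*1/3 + 0*1/3 = 14/45
  d_1[Y] = 1/5*4/9 + 4/5*2/9 + 0*5/9 = 4/15
  d_1[Z] = 1/5*1/3 + 4/5*4/9 + 0*1/9 = 19/45
d_1 = (X=14/45, Y=4/15, Z=19/45)
  d_2[X] = 14/45*2/9 + 4/15*1/3 + 19/45*1/3 = 121/405
  d_2[Y] = 14/45*4/9 + 4/15*2/9 + 19/45*5/9 = 35/81
  d_2[Z] = 14/45*1/3 + 4/15*4/9 + 19/45*1/9 = 109/405
d_2 = (X=121/405, Y=35/81, Z=109/405)
  d_3[X] = 121/405*2/9 + 35/81*1/3 + 109/405*1/3 = 1094/3645
  d_3[Y] = 121/405*4/9 + 35/81*2/9 + 109/405*5/9 = 1379/3645
  d_3[Z] = 121/405*1/3 + 35/81*4/9 + 109/405*1/9 = 1172/3645
d_3 = (X=1094/3645, Y=1379/3645, Z=1172/3645)

Answer: 1094/3645 1379/3645 1172/3645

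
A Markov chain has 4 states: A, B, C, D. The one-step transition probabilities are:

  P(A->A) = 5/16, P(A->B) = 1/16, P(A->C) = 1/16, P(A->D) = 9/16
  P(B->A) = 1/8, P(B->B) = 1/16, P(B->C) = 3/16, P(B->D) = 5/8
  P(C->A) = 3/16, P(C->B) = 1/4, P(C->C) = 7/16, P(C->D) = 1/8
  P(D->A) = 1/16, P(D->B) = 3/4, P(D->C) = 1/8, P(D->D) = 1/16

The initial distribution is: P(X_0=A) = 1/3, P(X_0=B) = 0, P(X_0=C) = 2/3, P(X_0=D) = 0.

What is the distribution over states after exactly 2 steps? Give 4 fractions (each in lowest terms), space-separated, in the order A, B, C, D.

Propagating the distribution step by step (d_{t+1} = d_t * P):
d_0 = (A=1/3, B=0, C=2/3, D=0)
  d_1[A] = 1/3*5/16 + 0*1/8 + 2/3*3/16 + 0*1/16 = 11/48
  d_1[B] = 1/3*1/16 + 0*1/16 + 2/3*1/4 + 0*3/4 = 3/16
  d_1[C] = 1/3*1/16 + 0*3/16 + 2/3*7/16 + 0*1/8 = 5/16
  d_1[D] = 1/3*9/16 + 0*5/8 + 2/3*1/8 + 0*1/16 = 13/48
d_1 = (A=11/48, B=3/16, C=5/16, D=13/48)
  d_2[A] = 11/48*5/16 + 3/16*1/8 + 5/16*3/16 + 13/48*1/16 = 131/768
  d_2[B] = 11/48*1/16 + 3/16*1/16 + 5/16*1/4 + 13/48*3/4 = 59/192
  d_2[C] = 11/48*1/16 + 3/16*3/16 + 5/16*7/16 + 13/48*1/8 = 169/768
  d_2[D] = 11/48*9/16 + 3/16*5/8 + 5/16*1/8 + 13/48*1/16 = 29/96
d_2 = (A=131/768, B=59/192, C=169/768, D=29/96)

Answer: 131/768 59/192 169/768 29/96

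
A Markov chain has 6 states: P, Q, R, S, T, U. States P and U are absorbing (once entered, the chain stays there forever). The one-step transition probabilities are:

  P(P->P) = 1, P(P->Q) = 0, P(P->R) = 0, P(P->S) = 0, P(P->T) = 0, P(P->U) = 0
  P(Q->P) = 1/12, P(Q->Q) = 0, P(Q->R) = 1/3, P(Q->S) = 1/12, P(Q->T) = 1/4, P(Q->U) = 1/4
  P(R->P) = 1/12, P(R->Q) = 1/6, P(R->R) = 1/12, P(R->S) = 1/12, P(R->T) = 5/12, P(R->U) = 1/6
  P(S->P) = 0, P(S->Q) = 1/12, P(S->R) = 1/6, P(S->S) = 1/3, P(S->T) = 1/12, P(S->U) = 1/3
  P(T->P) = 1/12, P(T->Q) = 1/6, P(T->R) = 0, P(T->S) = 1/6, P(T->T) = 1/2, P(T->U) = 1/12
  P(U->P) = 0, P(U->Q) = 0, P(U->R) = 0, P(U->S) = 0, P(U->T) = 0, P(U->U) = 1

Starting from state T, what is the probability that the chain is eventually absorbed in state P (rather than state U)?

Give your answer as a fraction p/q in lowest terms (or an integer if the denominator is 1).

Let a_i = P(absorbed in P | start in state i).
Boundary conditions: a_P = 1, a_U = 0.
For each transient state i, a_i = sum_j P(i->j) * a_j:
  a_Q = 1/12*a_P + 0*a_Q + 1/3*a_R + 1/12*a_S + 1/4*a_T + 1/4*a_U
  a_R = 1/12*a_P + 1/6*a_Q + 1/12*a_R + 1/12*a_S + 5/12*a_T + 1/6*a_U
  a_S = 0*a_P + 1/12*a_Q + 1/6*a_R + 1/3*a_S + 1/12*a_T + 1/3*a_U
  a_T = 1/12*a_P + 1/6*a_Q + 0*a_R + 1/6*a_S + 1/2*a_T + 1/12*a_U

Substituting a_P = 1 and a_U = 0, rearrange to (I - Q) a = r where r[i] = P(i -> P):
  [1, -1/3, -1/12, -1/4] . (a_Q, a_R, a_S, a_T) = 1/12
  [-1/6, 11/12, -1/12, -5/12] . (a_Q, a_R, a_S, a_T) = 1/12
  [-1/12, -1/6, 2/3, -1/12] . (a_Q, a_R, a_S, a_T) = 0
  [-1/6, 0, -1/6, 1/2] . (a_Q, a_R, a_S, a_T) = 1/12

Solving yields:
  a_Q = 225/838
  a_R = 122/419
  a_S = 121/838
  a_T = 255/838

Starting state is T, so the absorption probability is a_T = 255/838.

Answer: 255/838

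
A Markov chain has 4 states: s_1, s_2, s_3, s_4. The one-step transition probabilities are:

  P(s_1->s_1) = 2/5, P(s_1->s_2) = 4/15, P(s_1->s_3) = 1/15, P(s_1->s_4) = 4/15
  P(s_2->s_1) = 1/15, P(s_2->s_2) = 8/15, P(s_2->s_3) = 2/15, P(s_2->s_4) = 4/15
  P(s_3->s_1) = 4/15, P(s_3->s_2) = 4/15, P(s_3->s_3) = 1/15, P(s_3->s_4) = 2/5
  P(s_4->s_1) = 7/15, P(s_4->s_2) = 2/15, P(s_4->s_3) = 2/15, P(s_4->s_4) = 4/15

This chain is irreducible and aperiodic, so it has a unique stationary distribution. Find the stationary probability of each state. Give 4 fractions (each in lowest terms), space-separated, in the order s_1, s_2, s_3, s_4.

The stationary distribution satisfies pi = pi * P, i.e.:
  pi_s_1 = 2/5*pi_s_1 + 1/15*pi_s_2 + 4/15*pi_s_3 + 7/15*pi_s_4
  pi_s_2 = 4/15*pi_s_1 + 8/15*pi_s_2 + 4/15*pi_s_3 + 2/15*pi_s_4
  pi_s_3 = 1/15*pi_s_1 + 2/15*pi_s_2 + 1/15*pi_s_3 + 2/15*pi_s_4
  pi_s_4 = 4/15*pi_s_1 + 4/15*pi_s_2 + 2/5*pi_s_3 + 4/15*pi_s_4
with normalization: pi_s_1 + pi_s_2 + pi_s_3 + pi_s_4 = 1.

Using the first 3 balance equations plus normalization, the linear system A*pi = b is:
  [-3/5, 1/15, 4/15, 7/15] . pi = 0
  [4/15, -7/15, 4/15, 2/15] . pi = 0
  [1/15, 2/15, -14/15, 2/15] . pi = 0
  [1, 1, 1, 1] . pi = 1

Solving yields:
  pi_s_1 = 82/273
  pi_s_2 = 256/819
  pi_s_3 = 29/273
  pi_s_4 = 230/819

Verification (pi * P):
  82/273*2/5 + 256/819*1/15 + 29/273*4/15 + 230/819*7/15 = 82/273 = pi_s_1  (ok)
  82/273*4/15 + 256/819*8/15 + 29/273*4/15 + 230/819*2/15 = 256/819 = pi_s_2  (ok)
  82/273*1/15 + 256/819*2/15 + 29/273*1/15 + 230/819*2/15 = 29/273 = pi_s_3  (ok)
  82/273*4/15 + 256/819*4/15 + 29/273*2/5 + 230/819*4/15 = 230/819 = pi_s_4  (ok)

Answer: 82/273 256/819 29/273 230/819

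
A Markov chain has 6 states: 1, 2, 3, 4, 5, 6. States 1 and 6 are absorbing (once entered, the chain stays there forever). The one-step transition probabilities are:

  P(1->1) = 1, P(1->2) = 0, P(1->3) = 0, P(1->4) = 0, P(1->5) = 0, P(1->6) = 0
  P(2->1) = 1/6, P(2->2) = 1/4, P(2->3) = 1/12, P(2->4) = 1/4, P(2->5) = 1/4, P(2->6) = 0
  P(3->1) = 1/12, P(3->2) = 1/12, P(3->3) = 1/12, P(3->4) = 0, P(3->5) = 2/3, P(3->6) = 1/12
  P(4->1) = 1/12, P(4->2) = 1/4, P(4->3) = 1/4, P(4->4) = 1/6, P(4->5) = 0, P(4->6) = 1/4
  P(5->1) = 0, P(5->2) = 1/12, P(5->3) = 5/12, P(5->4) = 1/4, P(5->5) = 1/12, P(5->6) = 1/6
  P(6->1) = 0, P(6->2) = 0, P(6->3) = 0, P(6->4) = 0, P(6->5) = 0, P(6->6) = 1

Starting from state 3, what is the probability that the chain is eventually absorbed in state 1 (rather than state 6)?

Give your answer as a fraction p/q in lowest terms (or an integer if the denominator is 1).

Let a_i = P(absorbed in 1 | start in state i).
Boundary conditions: a_1 = 1, a_6 = 0.
For each transient state i, a_i = sum_j P(i->j) * a_j:
  a_2 = 1/6*a_1 + 1/4*a_2 + 1/12*a_3 + 1/4*a_4 + 1/4*a_5 + 0*a_6
  a_3 = 1/12*a_1 + 1/12*a_2 + 1/12*a_3 + 0*a_4 + 2/3*a_5 + 1/12*a_6
  a_4 = 1/12*a_1 + 1/4*a_2 + 1/4*a_3 + 1/6*a_4 + 0*a_5 + 1/4*a_6
  a_5 = 0*a_1 + 1/12*a_2 + 5/12*a_3 + 1/4*a_4 + 1/12*a_5 + 1/6*a_6

Substituting a_1 = 1 and a_6 = 0, rearrange to (I - Q) a = r where r[i] = P(i -> 1):
  [3/4, -1/12, -1/4, -1/4] . (a_2, a_3, a_4, a_5) = 1/6
  [-1/12, 11/12, 0, -2/3] . (a_2, a_3, a_4, a_5) = 1/12
  [-1/4, -1/4, 5/6, 0] . (a_2, a_3, a_4, a_5) = 1/12
  [-1/12, -5/12, -1/4, 11/12] . (a_2, a_3, a_4, a_5) = 0

Solving yields:
  a_2 = 557/1169
  a_3 = 410/1169
  a_4 = 407/1169
  a_5 = 348/1169

Starting state is 3, so the absorption probability is a_3 = 410/1169.

Answer: 410/1169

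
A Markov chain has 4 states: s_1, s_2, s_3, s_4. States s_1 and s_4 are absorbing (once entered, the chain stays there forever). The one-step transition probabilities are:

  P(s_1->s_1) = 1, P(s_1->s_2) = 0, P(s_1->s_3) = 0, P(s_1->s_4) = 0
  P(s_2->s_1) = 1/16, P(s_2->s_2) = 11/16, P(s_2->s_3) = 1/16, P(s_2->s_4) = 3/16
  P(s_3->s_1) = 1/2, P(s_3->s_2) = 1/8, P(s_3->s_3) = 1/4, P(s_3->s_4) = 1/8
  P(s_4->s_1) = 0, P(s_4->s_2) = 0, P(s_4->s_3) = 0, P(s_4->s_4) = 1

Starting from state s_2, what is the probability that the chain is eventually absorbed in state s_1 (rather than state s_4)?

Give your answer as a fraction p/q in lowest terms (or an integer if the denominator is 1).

Let a_i = P(absorbed in s_1 | start in state i).
Boundary conditions: a_s_1 = 1, a_s_4 = 0.
For each transient state i, a_i = sum_j P(i->j) * a_j:
  a_s_2 = 1/16*a_s_1 + 11/16*a_s_2 + 1/16*a_s_3 + 3/16*a_s_4
  a_s_3 = 1/2*a_s_1 + 1/8*a_s_2 + 1/4*a_s_3 + 1/8*a_s_4

Substituting a_s_1 = 1 and a_s_4 = 0, rearrange to (I - Q) a = r where r[i] = P(i -> s_1):
  [5/16, -1/16] . (a_s_2, a_s_3) = 1/16
  [-1/8, 3/4] . (a_s_2, a_s_3) = 1/2

Solving yields:
  a_s_2 = 10/29
  a_s_3 = 21/29

Starting state is s_2, so the absorption probability is a_s_2 = 10/29.

Answer: 10/29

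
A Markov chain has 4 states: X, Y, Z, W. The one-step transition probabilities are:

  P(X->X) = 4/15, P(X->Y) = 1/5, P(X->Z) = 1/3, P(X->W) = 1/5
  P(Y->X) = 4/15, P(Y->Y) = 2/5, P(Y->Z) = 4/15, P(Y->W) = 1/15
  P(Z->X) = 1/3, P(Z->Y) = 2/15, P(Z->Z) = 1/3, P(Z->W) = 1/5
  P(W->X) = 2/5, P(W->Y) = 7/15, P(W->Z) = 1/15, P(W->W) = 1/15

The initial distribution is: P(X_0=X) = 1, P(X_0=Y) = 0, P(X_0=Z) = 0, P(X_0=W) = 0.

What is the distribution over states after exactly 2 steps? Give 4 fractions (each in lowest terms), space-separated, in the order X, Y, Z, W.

Propagating the distribution step by step (d_{t+1} = d_t * P):
d_0 = (X=1, Y=0, Z=0, W=0)
  d_1[X] = 1*4/15 + 0*4/15 + 0*1/3 + 0*2/5 = 4/15
  d_1[Y] = 1*1/5 + 0*2/5 + 0*2/15 + 0*7/15 = 1/5
  d_1[Z] = 1*1/3 + 0*4/15 + 0*1/3 + 0*1/15 = 1/3
  d_1[W] = 1*1/5 + 0*1/15 + 0*1/5 + 0*1/15 = 1/5
d_1 = (X=4/15, Y=1/5, Z=1/3, W=1/5)
  d_2[X] = 4/15*4/15 + 1/5*4/15 + 1/3*1/3 + 1/5*2/5 = 71/225
  d_2[Y] = 4/15*1/5 + 1/5*2/5 + 1/3*2/15 + 1/5*7/15 = 61/225
  d_2[Z] = 4/15*1/3 + 1/5*4/15 + 1/3*1/3 + 1/5*1/15 = 4/15
  d_2[W] = 4/15*1/5 + 1/5*1/15 + 1/3*1/5 + 1/5*1/15 = 11/75
d_2 = (X=71/225, Y=61/225, Z=4/15, W=11/75)

Answer: 71/225 61/225 4/15 11/75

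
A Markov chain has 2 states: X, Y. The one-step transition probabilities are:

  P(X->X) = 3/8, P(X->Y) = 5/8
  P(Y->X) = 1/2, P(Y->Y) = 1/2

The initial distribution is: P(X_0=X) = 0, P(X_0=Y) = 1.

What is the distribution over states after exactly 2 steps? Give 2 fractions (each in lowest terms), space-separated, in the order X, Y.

Answer: 7/16 9/16

Derivation:
Propagating the distribution step by step (d_{t+1} = d_t * P):
d_0 = (X=0, Y=1)
  d_1[X] = 0*3/8 + 1*1/2 = 1/2
  d_1[Y] = 0*5/8 + 1*1/2 = 1/2
d_1 = (X=1/2, Y=1/2)
  d_2[X] = 1/2*3/8 + 1/2*1/2 = 7/16
  d_2[Y] = 1/2*5/8 + 1/2*1/2 = 9/16
d_2 = (X=7/16, Y=9/16)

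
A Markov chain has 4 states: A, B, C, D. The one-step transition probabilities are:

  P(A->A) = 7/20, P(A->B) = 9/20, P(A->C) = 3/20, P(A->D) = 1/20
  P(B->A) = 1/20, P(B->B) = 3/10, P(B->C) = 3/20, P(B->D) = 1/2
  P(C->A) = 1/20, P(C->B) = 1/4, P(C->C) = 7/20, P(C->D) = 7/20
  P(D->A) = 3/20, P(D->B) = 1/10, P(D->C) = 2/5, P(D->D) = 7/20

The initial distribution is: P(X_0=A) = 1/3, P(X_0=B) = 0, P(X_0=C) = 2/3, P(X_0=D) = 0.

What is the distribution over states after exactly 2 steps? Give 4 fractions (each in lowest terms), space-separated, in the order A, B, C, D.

Answer: 3/25 31/120 323/1200 141/400

Derivation:
Propagating the distribution step by step (d_{t+1} = d_t * P):
d_0 = (A=1/3, B=0, C=2/3, D=0)
  d_1[A] = 1/3*7/20 + 0*1/20 + 2/3*1/20 + 0*3/20 = 3/20
  d_1[B] = 1/3*9/20 + 0*3/10 + 2/3*1/4 + 0*1/10 = 19/60
  d_1[C] = 1/3*3/20 + 0*3/20 + 2/3*7/20 + 0*2/5 = 17/60
  d_1[D] = 1/3*1/20 + 0*1/2 + 2/3*7/20 + 0*7/20 = 1/4
d_1 = (A=3/20, B=19/60, C=17/60, D=1/4)
  d_2[A] = 3/20*7/20 + 19/60*1/20 + 17/60*1/20 + 1/4*3/20 = 3/25
  d_2[B] = 3/20*9/20 + 19/60*3/10 + 17/60*1/4 + 1/4*1/10 = 31/120
  d_2[C] = 3/20*3/20 + 19/60*3/20 + 17/60*7/20 + 1/4*2/5 = 323/1200
  d_2[D] = 3/20*1/20 + 19/60*1/2 + 17/60*7/20 + 1/4*7/20 = 141/400
d_2 = (A=3/25, B=31/120, C=323/1200, D=141/400)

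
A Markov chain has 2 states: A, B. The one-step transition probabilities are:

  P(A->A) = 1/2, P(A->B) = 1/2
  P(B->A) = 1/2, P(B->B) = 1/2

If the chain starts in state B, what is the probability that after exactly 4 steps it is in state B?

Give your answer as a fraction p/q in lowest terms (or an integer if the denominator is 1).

Computing P^4 by repeated multiplication:
P^1 =
  A: [1/2, 1/2]
  B: [1/2, 1/2]
P^2 =
  A: [1/2, 1/2]
  B: [1/2, 1/2]
P^3 =
  A: [1/2, 1/2]
  B: [1/2, 1/2]
P^4 =
  A: [1/2, 1/2]
  B: [1/2, 1/2]

(P^4)[B -> B] = 1/2

Answer: 1/2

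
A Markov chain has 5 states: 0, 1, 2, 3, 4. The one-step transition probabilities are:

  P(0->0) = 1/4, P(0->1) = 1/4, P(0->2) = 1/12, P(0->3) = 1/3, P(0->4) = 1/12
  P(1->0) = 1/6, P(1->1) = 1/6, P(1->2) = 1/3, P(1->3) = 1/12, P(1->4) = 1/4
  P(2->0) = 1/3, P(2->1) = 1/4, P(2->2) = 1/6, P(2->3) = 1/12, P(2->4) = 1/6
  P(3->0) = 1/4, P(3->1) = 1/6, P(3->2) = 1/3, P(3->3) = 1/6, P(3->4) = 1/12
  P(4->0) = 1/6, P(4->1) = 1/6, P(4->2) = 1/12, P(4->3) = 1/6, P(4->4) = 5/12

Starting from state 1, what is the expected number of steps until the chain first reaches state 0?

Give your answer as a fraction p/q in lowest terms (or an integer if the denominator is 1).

Let h_i = expected steps to first reach 0 from state i.
Boundary: h_0 = 0.
First-step equations for the other states:
  h_1 = 1 + 1/6*h_0 + 1/6*h_1 + 1/3*h_2 + 1/12*h_3 + 1/4*h_4
  h_2 = 1 + 1/3*h_0 + 1/4*h_1 + 1/6*h_2 + 1/12*h_3 + 1/6*h_4
  h_3 = 1 + 1/4*h_0 + 1/6*h_1 + 1/3*h_2 + 1/6*h_3 + 1/12*h_4
  h_4 = 1 + 1/6*h_0 + 1/6*h_1 + 1/12*h_2 + 1/6*h_3 + 5/12*h_4

Substituting h_0 = 0 and rearranging gives the linear system (I - Q) h = 1:
  [5/6, -1/3, -1/12, -1/4] . (h_1, h_2, h_3, h_4) = 1
  [-1/4, 5/6, -1/12, -1/6] . (h_1, h_2, h_3, h_4) = 1
  [-1/6, -1/3, 5/6, -1/12] . (h_1, h_2, h_3, h_4) = 1
  [-1/6, -1/12, -1/6, 7/12] . (h_1, h_2, h_3, h_4) = 1

Solving yields:
  h_1 = 3684/791
  h_2 = 15744/3955
  h_3 = 2376/565
  h_4 = 19044/3955

Starting state is 1, so the expected hitting time is h_1 = 3684/791.

Answer: 3684/791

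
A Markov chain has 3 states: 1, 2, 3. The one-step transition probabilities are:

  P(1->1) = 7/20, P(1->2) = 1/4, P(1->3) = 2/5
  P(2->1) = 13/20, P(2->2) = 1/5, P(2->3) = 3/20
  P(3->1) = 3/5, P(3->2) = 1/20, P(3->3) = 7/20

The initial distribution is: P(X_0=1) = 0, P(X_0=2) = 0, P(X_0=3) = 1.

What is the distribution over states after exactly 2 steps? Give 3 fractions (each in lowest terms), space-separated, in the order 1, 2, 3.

Propagating the distribution step by step (d_{t+1} = d_t * P):
d_0 = (1=0, 2=0, 3=1)
  d_1[1] = 0*7/20 + 0*13/20 + 1*3/5 = 3/5
  d_1[2] = 0*1/4 + 0*1/5 + 1*1/20 = 1/20
  d_1[3] = 0*2/5 + 0*3/20 + 1*7/20 = 7/20
d_1 = (1=3/5, 2=1/20, 3=7/20)
  d_2[1] = 3/5*7/20 + 1/20*13/20 + 7/20*3/5 = 181/400
  d_2[2] = 3/5*1/4 + 1/20*1/5 + 7/20*1/20 = 71/400
  d_2[3] = 3/5*2/5 + 1/20*3/20 + 7/20*7/20 = 37/100
d_2 = (1=181/400, 2=71/400, 3=37/100)

Answer: 181/400 71/400 37/100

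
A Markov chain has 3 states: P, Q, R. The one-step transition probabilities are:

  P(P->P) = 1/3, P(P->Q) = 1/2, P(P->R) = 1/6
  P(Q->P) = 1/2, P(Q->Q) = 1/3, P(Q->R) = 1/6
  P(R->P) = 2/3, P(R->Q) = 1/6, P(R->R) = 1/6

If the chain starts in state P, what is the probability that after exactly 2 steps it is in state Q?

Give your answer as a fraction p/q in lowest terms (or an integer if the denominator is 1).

Computing P^2 by repeated multiplication:
P^1 =
  P: [1/3, 1/2, 1/6]
  Q: [1/2, 1/3, 1/6]
  R: [2/3, 1/6, 1/6]
P^2 =
  P: [17/36, 13/36, 1/6]
  Q: [4/9, 7/18, 1/6]
  R: [5/12, 5/12, 1/6]

(P^2)[P -> Q] = 13/36

Answer: 13/36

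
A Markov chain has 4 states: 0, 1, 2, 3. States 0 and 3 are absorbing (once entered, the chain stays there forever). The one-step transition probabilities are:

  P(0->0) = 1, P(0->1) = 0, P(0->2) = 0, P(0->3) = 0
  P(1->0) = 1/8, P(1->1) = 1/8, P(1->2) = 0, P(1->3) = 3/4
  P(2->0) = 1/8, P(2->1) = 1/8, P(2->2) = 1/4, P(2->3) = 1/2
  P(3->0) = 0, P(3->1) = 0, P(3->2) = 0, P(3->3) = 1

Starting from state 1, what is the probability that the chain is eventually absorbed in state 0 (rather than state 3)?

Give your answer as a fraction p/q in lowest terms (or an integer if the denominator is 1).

Answer: 1/7

Derivation:
Let a_i = P(absorbed in 0 | start in state i).
Boundary conditions: a_0 = 1, a_3 = 0.
For each transient state i, a_i = sum_j P(i->j) * a_j:
  a_1 = 1/8*a_0 + 1/8*a_1 + 0*a_2 + 3/4*a_3
  a_2 = 1/8*a_0 + 1/8*a_1 + 1/4*a_2 + 1/2*a_3

Substituting a_0 = 1 and a_3 = 0, rearrange to (I - Q) a = r where r[i] = P(i -> 0):
  [7/8, 0] . (a_1, a_2) = 1/8
  [-1/8, 3/4] . (a_1, a_2) = 1/8

Solving yields:
  a_1 = 1/7
  a_2 = 4/21

Starting state is 1, so the absorption probability is a_1 = 1/7.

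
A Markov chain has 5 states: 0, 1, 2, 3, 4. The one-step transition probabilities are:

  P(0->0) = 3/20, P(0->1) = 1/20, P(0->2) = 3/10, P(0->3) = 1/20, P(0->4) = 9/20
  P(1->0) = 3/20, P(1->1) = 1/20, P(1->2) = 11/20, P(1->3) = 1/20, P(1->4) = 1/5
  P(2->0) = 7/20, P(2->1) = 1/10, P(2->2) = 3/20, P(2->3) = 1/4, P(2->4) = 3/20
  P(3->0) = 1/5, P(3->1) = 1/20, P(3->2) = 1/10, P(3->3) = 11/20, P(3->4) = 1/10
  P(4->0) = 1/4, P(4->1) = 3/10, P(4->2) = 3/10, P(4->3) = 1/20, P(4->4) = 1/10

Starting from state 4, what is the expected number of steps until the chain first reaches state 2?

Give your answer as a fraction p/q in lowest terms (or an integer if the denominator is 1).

Let h_i = expected steps to first reach 2 from state i.
Boundary: h_2 = 0.
First-step equations for the other states:
  h_0 = 1 + 3/20*h_0 + 1/20*h_1 + 3/10*h_2 + 1/20*h_3 + 9/20*h_4
  h_1 = 1 + 3/20*h_0 + 1/20*h_1 + 11/20*h_2 + 1/20*h_3 + 1/5*h_4
  h_3 = 1 + 1/5*h_0 + 1/20*h_1 + 1/10*h_2 + 11/20*h_3 + 1/10*h_4
  h_4 = 1 + 1/4*h_0 + 3/10*h_1 + 3/10*h_2 + 1/20*h_3 + 1/10*h_4

Substituting h_2 = 0 and rearranging gives the linear system (I - Q) h = 1:
  [17/20, -1/20, -1/20, -9/20] . (h_0, h_1, h_3, h_4) = 1
  [-3/20, 19/20, -1/20, -1/5] . (h_0, h_1, h_3, h_4) = 1
  [-1/5, -1/20, 9/20, -1/10] . (h_0, h_1, h_3, h_4) = 1
  [-1/4, -3/10, -1/20, 9/10] . (h_0, h_1, h_3, h_4) = 1

Solving yields:
  h_0 = 22600/7013
  h_1 = 17200/7013
  h_3 = 32340/7013
  h_4 = 21600/7013

Starting state is 4, so the expected hitting time is h_4 = 21600/7013.

Answer: 21600/7013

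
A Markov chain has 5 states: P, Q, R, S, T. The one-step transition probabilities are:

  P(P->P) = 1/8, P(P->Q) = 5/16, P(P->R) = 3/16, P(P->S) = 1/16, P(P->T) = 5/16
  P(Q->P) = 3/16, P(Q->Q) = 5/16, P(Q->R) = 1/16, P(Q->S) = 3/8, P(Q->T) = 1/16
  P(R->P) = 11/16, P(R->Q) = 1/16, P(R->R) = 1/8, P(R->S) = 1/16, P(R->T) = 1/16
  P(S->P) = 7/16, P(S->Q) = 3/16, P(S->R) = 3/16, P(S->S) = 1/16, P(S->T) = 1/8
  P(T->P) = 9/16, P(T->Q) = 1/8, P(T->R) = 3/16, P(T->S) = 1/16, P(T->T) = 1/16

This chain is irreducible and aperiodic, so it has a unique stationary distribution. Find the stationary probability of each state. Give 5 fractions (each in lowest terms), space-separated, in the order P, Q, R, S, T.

The stationary distribution satisfies pi = pi * P, i.e.:
  pi_P = 1/8*pi_P + 3/16*pi_Q + 11/16*pi_R + 7/16*pi_S + 9/16*pi_T
  pi_Q = 5/16*pi_P + 5/16*pi_Q + 1/16*pi_R + 3/16*pi_S + 1/8*pi_T
  pi_R = 3/16*pi_P + 1/16*pi_Q + 1/8*pi_R + 3/16*pi_S + 3/16*pi_T
  pi_S = 1/16*pi_P + 3/8*pi_Q + 1/16*pi_R + 1/16*pi_S + 1/16*pi_T
  pi_T = 5/16*pi_P + 1/16*pi_Q + 1/16*pi_R + 1/8*pi_S + 1/16*pi_T
with normalization: pi_P + pi_Q + pi_R + pi_S + pi_T = 1.

Using the first 4 balance equations plus normalization, the linear system A*pi = b is:
  [-7/8, 3/16, 11/16, 7/16, 9/16] . pi = 0
  [5/16, -11/16, 1/16, 3/16, 1/8] . pi = 0
  [3/16, 1/16, -7/8, 3/16, 3/16] . pi = 0
  [1/16, 3/8, 1/16, -15/16, 1/16] . pi = 0
  [1, 1, 1, 1, 1] . pi = 1

Solving yields:
  pi_P = 28031/84235
  pi_Q = 1137/4955
  pi_R = 12591/84235
  pi_S = 133/991
  pi_T = 12979/84235

Verification (pi * P):
  28031/84235*1/8 + 1137/4955*3/16 + 12591/84235*11/16 + 133/991*7/16 + 12979/84235*9/16 = 28031/84235 = pi_P  (ok)
  28031/84235*5/16 + 1137/4955*5/16 + 12591/84235*1/16 + 133/991*3/16 + 12979/84235*1/8 = 1137/4955 = pi_Q  (ok)
  28031/84235*3/16 + 1137/4955*1/16 + 12591/84235*1/8 + 133/991*3/16 + 12979/84235*3/16 = 12591/84235 = pi_R  (ok)
  28031/84235*1/16 + 1137/4955*3/8 + 12591/84235*1/16 + 133/991*1/16 + 12979/84235*1/16 = 133/991 = pi_S  (ok)
  28031/84235*5/16 + 1137/4955*1/16 + 12591/84235*1/16 + 133/991*1/8 + 12979/84235*1/16 = 12979/84235 = pi_T  (ok)

Answer: 28031/84235 1137/4955 12591/84235 133/991 12979/84235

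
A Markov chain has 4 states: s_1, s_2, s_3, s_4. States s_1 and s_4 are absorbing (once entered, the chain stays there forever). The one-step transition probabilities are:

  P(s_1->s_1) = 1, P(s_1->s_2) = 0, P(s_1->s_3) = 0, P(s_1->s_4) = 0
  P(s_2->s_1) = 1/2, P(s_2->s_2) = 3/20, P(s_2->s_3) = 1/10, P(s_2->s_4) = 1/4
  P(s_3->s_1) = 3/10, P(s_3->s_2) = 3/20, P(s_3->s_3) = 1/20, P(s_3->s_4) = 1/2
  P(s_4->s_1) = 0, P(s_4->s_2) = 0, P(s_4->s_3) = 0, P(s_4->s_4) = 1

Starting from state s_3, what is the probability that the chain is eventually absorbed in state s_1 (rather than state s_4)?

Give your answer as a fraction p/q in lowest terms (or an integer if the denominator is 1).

Let a_i = P(absorbed in s_1 | start in state i).
Boundary conditions: a_s_1 = 1, a_s_4 = 0.
For each transient state i, a_i = sum_j P(i->j) * a_j:
  a_s_2 = 1/2*a_s_1 + 3/20*a_s_2 + 1/10*a_s_3 + 1/4*a_s_4
  a_s_3 = 3/10*a_s_1 + 3/20*a_s_2 + 1/20*a_s_3 + 1/2*a_s_4

Substituting a_s_1 = 1 and a_s_4 = 0, rearrange to (I - Q) a = r where r[i] = P(i -> s_1):
  [17/20, -1/10] . (a_s_2, a_s_3) = 1/2
  [-3/20, 19/20] . (a_s_2, a_s_3) = 3/10

Solving yields:
  a_s_2 = 202/317
  a_s_3 = 132/317

Starting state is s_3, so the absorption probability is a_s_3 = 132/317.

Answer: 132/317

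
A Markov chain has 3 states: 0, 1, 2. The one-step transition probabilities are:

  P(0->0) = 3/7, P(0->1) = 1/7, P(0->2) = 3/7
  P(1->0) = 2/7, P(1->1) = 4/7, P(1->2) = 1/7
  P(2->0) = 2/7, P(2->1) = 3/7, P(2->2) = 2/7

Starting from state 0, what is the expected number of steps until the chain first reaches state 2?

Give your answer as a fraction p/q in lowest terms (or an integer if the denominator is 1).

Answer: 14/5

Derivation:
Let h_i = expected steps to first reach 2 from state i.
Boundary: h_2 = 0.
First-step equations for the other states:
  h_0 = 1 + 3/7*h_0 + 1/7*h_1 + 3/7*h_2
  h_1 = 1 + 2/7*h_0 + 4/7*h_1 + 1/7*h_2

Substituting h_2 = 0 and rearranging gives the linear system (I - Q) h = 1:
  [4/7, -1/7] . (h_0, h_1) = 1
  [-2/7, 3/7] . (h_0, h_1) = 1

Solving yields:
  h_0 = 14/5
  h_1 = 21/5

Starting state is 0, so the expected hitting time is h_0 = 14/5.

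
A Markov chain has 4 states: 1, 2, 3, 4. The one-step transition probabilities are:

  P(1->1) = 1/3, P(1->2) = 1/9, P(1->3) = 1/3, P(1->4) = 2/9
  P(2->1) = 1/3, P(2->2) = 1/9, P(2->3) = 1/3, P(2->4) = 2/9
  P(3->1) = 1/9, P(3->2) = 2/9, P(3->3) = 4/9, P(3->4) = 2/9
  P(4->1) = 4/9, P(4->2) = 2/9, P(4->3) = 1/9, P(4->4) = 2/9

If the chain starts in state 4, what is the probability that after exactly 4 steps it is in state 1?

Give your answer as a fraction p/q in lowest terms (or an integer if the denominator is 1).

Computing P^4 by repeated multiplication:
P^1 =
  1: [1/3, 1/9, 1/3, 2/9]
  2: [1/3, 1/9, 1/3, 2/9]
  3: [1/9, 2/9, 4/9, 2/9]
  4: [4/9, 2/9, 1/9, 2/9]
P^2 =
  1: [23/81, 14/81, 26/81, 2/9]
  2: [23/81, 14/81, 26/81, 2/9]
  3: [7/27, 5/27, 1/3, 2/9]
  4: [1/3, 4/27, 8/27, 2/9]
P^3 =
  1: [209/729, 125/729, 233/729, 2/9]
  2: [209/729, 125/729, 233/729, 2/9]
  3: [23/81, 14/81, 26/81, 2/9]
  4: [71/243, 41/243, 77/243, 2/9]
P^4 =
  1: [1883/6561, 1124/6561, 2096/6561, 2/9]
  2: [1883/6561, 1124/6561, 2096/6561, 2/9]
  3: [209/729, 125/729, 233/729, 2/9]
  4: [629/2187, 374/2187, 698/2187, 2/9]

(P^4)[4 -> 1] = 629/2187

Answer: 629/2187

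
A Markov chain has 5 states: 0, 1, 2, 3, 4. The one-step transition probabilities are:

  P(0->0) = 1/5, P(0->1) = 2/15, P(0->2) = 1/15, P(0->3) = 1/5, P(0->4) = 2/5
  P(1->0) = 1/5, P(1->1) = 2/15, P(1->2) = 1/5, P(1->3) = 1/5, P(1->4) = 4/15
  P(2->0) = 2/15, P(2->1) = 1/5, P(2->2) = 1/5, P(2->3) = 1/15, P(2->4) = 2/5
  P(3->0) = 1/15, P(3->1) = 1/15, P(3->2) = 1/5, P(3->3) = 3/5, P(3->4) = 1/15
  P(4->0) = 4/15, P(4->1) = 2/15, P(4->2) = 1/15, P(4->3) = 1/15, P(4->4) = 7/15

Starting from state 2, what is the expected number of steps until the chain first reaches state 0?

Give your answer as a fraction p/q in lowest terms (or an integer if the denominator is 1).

Let h_i = expected steps to first reach 0 from state i.
Boundary: h_0 = 0.
First-step equations for the other states:
  h_1 = 1 + 1/5*h_0 + 2/15*h_1 + 1/5*h_2 + 1/5*h_3 + 4/15*h_4
  h_2 = 1 + 2/15*h_0 + 1/5*h_1 + 1/5*h_2 + 1/15*h_3 + 2/5*h_4
  h_3 = 1 + 1/15*h_0 + 1/15*h_1 + 1/5*h_2 + 3/5*h_3 + 1/15*h_4
  h_4 = 1 + 4/15*h_0 + 2/15*h_1 + 1/15*h_2 + 1/15*h_3 + 7/15*h_4

Substituting h_0 = 0 and rearranging gives the linear system (I - Q) h = 1:
  [13/15, -1/5, -1/5, -4/15] . (h_1, h_2, h_3, h_4) = 1
  [-1/5, 4/5, -1/15, -2/5] . (h_1, h_2, h_3, h_4) = 1
  [-1/15, -1/5, 2/5, -1/15] . (h_1, h_2, h_3, h_4) = 1
  [-2/15, -1/15, -1/15, 8/15] . (h_1, h_2, h_3, h_4) = 1

Solving yields:
  h_1 = 23670/4231
  h_2 = 24000/4231
  h_3 = 29955/4231
  h_4 = 20595/4231

Starting state is 2, so the expected hitting time is h_2 = 24000/4231.

Answer: 24000/4231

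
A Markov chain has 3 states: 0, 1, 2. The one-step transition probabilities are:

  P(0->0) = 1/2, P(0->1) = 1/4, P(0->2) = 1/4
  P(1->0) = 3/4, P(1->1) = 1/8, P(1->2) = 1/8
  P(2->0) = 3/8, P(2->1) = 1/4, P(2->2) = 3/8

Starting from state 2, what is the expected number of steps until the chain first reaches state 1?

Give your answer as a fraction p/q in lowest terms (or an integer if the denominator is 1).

Answer: 4

Derivation:
Let h_i = expected steps to first reach 1 from state i.
Boundary: h_1 = 0.
First-step equations for the other states:
  h_0 = 1 + 1/2*h_0 + 1/4*h_1 + 1/4*h_2
  h_2 = 1 + 3/8*h_0 + 1/4*h_1 + 3/8*h_2

Substituting h_1 = 0 and rearranging gives the linear system (I - Q) h = 1:
  [1/2, -1/4] . (h_0, h_2) = 1
  [-3/8, 5/8] . (h_0, h_2) = 1

Solving yields:
  h_0 = 4
  h_2 = 4

Starting state is 2, so the expected hitting time is h_2 = 4.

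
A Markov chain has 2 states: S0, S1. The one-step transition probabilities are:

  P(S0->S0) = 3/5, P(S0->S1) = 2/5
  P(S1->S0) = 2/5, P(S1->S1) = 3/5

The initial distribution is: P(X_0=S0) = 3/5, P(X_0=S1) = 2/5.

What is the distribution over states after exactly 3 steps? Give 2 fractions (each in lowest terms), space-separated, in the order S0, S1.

Propagating the distribution step by step (d_{t+1} = d_t * P):
d_0 = (S0=3/5, S1=2/5)
  d_1[S0] = 3/5*3/5 + 2/5*2/5 = 13/25
  d_1[S1] = 3/5*2/5 + 2/5*3/5 = 12/25
d_1 = (S0=13/25, S1=12/25)
  d_2[S0] = 13/25*3/5 + 12/25*2/5 = 63/125
  d_2[S1] = 13/25*2/5 + 12/25*3/5 = 62/125
d_2 = (S0=63/125, S1=62/125)
  d_3[S0] = 63/125*3/5 + 62/125*2/5 = 313/625
  d_3[S1] = 63/125*2/5 + 62/125*3/5 = 312/625
d_3 = (S0=313/625, S1=312/625)

Answer: 313/625 312/625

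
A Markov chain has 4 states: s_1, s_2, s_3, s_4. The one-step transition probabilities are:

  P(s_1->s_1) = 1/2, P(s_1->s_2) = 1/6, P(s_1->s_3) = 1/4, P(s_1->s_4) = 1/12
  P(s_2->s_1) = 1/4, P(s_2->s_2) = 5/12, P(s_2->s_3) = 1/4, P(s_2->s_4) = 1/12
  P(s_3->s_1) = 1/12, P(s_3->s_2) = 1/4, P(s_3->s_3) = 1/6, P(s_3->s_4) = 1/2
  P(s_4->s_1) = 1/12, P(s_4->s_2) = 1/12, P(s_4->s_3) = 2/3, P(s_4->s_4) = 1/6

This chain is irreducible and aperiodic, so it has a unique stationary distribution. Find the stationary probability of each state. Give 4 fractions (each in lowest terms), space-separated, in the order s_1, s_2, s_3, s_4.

Answer: 37/177 41/177 19/59 14/59

Derivation:
The stationary distribution satisfies pi = pi * P, i.e.:
  pi_s_1 = 1/2*pi_s_1 + 1/4*pi_s_2 + 1/12*pi_s_3 + 1/12*pi_s_4
  pi_s_2 = 1/6*pi_s_1 + 5/12*pi_s_2 + 1/4*pi_s_3 + 1/12*pi_s_4
  pi_s_3 = 1/4*pi_s_1 + 1/4*pi_s_2 + 1/6*pi_s_3 + 2/3*pi_s_4
  pi_s_4 = 1/12*pi_s_1 + 1/12*pi_s_2 + 1/2*pi_s_3 + 1/6*pi_s_4
with normalization: pi_s_1 + pi_s_2 + pi_s_3 + pi_s_4 = 1.

Using the first 3 balance equations plus normalization, the linear system A*pi = b is:
  [-1/2, 1/4, 1/12, 1/12] . pi = 0
  [1/6, -7/12, 1/4, 1/12] . pi = 0
  [1/4, 1/4, -5/6, 2/3] . pi = 0
  [1, 1, 1, 1] . pi = 1

Solving yields:
  pi_s_1 = 37/177
  pi_s_2 = 41/177
  pi_s_3 = 19/59
  pi_s_4 = 14/59

Verification (pi * P):
  37/177*1/2 + 41/177*1/4 + 19/59*1/12 + 14/59*1/12 = 37/177 = pi_s_1  (ok)
  37/177*1/6 + 41/177*5/12 + 19/59*1/4 + 14/59*1/12 = 41/177 = pi_s_2  (ok)
  37/177*1/4 + 41/177*1/4 + 19/59*1/6 + 14/59*2/3 = 19/59 = pi_s_3  (ok)
  37/177*1/12 + 41/177*1/12 + 19/59*1/2 + 14/59*1/6 = 14/59 = pi_s_4  (ok)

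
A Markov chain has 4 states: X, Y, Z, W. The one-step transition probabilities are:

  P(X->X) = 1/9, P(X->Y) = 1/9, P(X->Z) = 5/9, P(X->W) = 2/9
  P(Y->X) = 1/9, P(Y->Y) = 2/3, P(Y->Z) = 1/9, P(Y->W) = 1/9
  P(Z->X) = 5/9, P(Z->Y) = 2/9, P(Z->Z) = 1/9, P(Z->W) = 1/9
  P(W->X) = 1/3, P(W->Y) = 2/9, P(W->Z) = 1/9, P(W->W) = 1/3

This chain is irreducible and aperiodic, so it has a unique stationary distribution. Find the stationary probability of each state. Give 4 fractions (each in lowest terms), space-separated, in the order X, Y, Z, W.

The stationary distribution satisfies pi = pi * P, i.e.:
  pi_X = 1/9*pi_X + 1/9*pi_Y + 5/9*pi_Z + 1/3*pi_W
  pi_Y = 1/9*pi_X + 2/3*pi_Y + 2/9*pi_Z + 2/9*pi_W
  pi_Z = 5/9*pi_X + 1/9*pi_Y + 1/9*pi_Z + 1/9*pi_W
  pi_W = 2/9*pi_X + 1/9*pi_Y + 1/9*pi_Z + 1/3*pi_W
with normalization: pi_X + pi_Y + pi_Z + pi_W = 1.

Using the first 3 balance equations plus normalization, the linear system A*pi = b is:
  [-8/9, 1/9, 5/9, 1/3] . pi = 0
  [1/9, -1/3, 2/9, 2/9] . pi = 0
  [5/9, 1/9, -8/9, 1/9] . pi = 0
  [1, 1, 1, 1] . pi = 1

Solving yields:
  pi_X = 109/437
  pi_Y = 153/437
  pi_Z = 97/437
  pi_W = 78/437

Verification (pi * P):
  109/437*1/9 + 153/437*1/9 + 97/437*5/9 + 78/437*1/3 = 109/437 = pi_X  (ok)
  109/437*1/9 + 153/437*2/3 + 97/437*2/9 + 78/437*2/9 = 153/437 = pi_Y  (ok)
  109/437*5/9 + 153/437*1/9 + 97/437*1/9 + 78/437*1/9 = 97/437 = pi_Z  (ok)
  109/437*2/9 + 153/437*1/9 + 97/437*1/9 + 78/437*1/3 = 78/437 = pi_W  (ok)

Answer: 109/437 153/437 97/437 78/437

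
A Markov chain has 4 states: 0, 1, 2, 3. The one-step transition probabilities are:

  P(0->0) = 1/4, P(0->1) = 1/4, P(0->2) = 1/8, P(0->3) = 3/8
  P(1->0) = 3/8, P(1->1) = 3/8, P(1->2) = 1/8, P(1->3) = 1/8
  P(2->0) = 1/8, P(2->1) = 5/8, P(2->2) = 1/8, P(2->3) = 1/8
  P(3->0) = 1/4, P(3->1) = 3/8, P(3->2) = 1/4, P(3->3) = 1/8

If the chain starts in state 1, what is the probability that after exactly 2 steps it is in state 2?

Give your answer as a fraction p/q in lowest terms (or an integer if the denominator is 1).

Answer: 9/64

Derivation:
Computing P^2 by repeated multiplication:
P^1 =
  0: [1/4, 1/4, 1/8, 3/8]
  1: [3/8, 3/8, 1/8, 1/8]
  2: [1/8, 5/8, 1/8, 1/8]
  3: [1/4, 3/8, 1/4, 1/8]
P^2 =
  0: [17/64, 3/8, 11/64, 3/16]
  1: [9/32, 23/64, 9/64, 7/32]
  2: [5/16, 25/64, 9/64, 5/32]
  3: [17/64, 13/32, 9/64, 3/16]

(P^2)[1 -> 2] = 9/64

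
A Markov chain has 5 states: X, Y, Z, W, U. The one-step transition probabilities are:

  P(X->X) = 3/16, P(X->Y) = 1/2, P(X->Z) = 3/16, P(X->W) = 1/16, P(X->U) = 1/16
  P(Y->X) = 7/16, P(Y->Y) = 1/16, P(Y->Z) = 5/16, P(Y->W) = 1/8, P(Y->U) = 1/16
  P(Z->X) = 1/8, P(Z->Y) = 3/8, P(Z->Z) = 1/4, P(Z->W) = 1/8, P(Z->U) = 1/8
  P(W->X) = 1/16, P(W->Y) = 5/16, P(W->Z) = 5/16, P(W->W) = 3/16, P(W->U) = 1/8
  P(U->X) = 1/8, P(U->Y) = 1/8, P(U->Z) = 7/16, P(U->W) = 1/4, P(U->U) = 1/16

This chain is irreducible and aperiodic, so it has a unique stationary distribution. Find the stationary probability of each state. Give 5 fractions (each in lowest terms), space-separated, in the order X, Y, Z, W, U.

Answer: 16668/76051 21568/76051 21195/76051 9922/76051 6698/76051

Derivation:
The stationary distribution satisfies pi = pi * P, i.e.:
  pi_X = 3/16*pi_X + 7/16*pi_Y + 1/8*pi_Z + 1/16*pi_W + 1/8*pi_U
  pi_Y = 1/2*pi_X + 1/16*pi_Y + 3/8*pi_Z + 5/16*pi_W + 1/8*pi_U
  pi_Z = 3/16*pi_X + 5/16*pi_Y + 1/4*pi_Z + 5/16*pi_W + 7/16*pi_U
  pi_W = 1/16*pi_X + 1/8*pi_Y + 1/8*pi_Z + 3/16*pi_W + 1/4*pi_U
  pi_U = 1/16*pi_X + 1/16*pi_Y + 1/8*pi_Z + 1/8*pi_W + 1/16*pi_U
with normalization: pi_X + pi_Y + pi_Z + pi_W + pi_U = 1.

Using the first 4 balance equations plus normalization, the linear system A*pi = b is:
  [-13/16, 7/16, 1/8, 1/16, 1/8] . pi = 0
  [1/2, -15/16, 3/8, 5/16, 1/8] . pi = 0
  [3/16, 5/16, -3/4, 5/16, 7/16] . pi = 0
  [1/16, 1/8, 1/8, -13/16, 1/4] . pi = 0
  [1, 1, 1, 1, 1] . pi = 1

Solving yields:
  pi_X = 16668/76051
  pi_Y = 21568/76051
  pi_Z = 21195/76051
  pi_W = 9922/76051
  pi_U = 6698/76051

Verification (pi * P):
  16668/76051*3/16 + 21568/76051*7/16 + 21195/76051*1/8 + 9922/76051*1/16 + 6698/76051*1/8 = 16668/76051 = pi_X  (ok)
  16668/76051*1/2 + 21568/76051*1/16 + 21195/76051*3/8 + 9922/76051*5/16 + 6698/76051*1/8 = 21568/76051 = pi_Y  (ok)
  16668/76051*3/16 + 21568/76051*5/16 + 21195/76051*1/4 + 9922/76051*5/16 + 6698/76051*7/16 = 21195/76051 = pi_Z  (ok)
  16668/76051*1/16 + 21568/76051*1/8 + 21195/76051*1/8 + 9922/76051*3/16 + 6698/76051*1/4 = 9922/76051 = pi_W  (ok)
  16668/76051*1/16 + 21568/76051*1/16 + 21195/76051*1/8 + 9922/76051*1/8 + 6698/76051*1/16 = 6698/76051 = pi_U  (ok)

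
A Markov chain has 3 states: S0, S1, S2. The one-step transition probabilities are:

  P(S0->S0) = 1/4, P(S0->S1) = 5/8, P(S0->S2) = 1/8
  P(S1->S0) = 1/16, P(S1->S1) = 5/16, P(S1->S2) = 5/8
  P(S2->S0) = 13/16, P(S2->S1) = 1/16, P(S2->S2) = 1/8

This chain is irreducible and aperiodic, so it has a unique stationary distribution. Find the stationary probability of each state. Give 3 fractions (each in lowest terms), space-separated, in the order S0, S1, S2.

Answer: 6/17 71/204 61/204

Derivation:
The stationary distribution satisfies pi = pi * P, i.e.:
  pi_S0 = 1/4*pi_S0 + 1/16*pi_S1 + 13/16*pi_S2
  pi_S1 = 5/8*pi_S0 + 5/16*pi_S1 + 1/16*pi_S2
  pi_S2 = 1/8*pi_S0 + 5/8*pi_S1 + 1/8*pi_S2
with normalization: pi_S0 + pi_S1 + pi_S2 = 1.

Using the first 2 balance equations plus normalization, the linear system A*pi = b is:
  [-3/4, 1/16, 13/16] . pi = 0
  [5/8, -11/16, 1/16] . pi = 0
  [1, 1, 1] . pi = 1

Solving yields:
  pi_S0 = 6/17
  pi_S1 = 71/204
  pi_S2 = 61/204

Verification (pi * P):
  6/17*1/4 + 71/204*1/16 + 61/204*13/16 = 6/17 = pi_S0  (ok)
  6/17*5/8 + 71/204*5/16 + 61/204*1/16 = 71/204 = pi_S1  (ok)
  6/17*1/8 + 71/204*5/8 + 61/204*1/8 = 61/204 = pi_S2  (ok)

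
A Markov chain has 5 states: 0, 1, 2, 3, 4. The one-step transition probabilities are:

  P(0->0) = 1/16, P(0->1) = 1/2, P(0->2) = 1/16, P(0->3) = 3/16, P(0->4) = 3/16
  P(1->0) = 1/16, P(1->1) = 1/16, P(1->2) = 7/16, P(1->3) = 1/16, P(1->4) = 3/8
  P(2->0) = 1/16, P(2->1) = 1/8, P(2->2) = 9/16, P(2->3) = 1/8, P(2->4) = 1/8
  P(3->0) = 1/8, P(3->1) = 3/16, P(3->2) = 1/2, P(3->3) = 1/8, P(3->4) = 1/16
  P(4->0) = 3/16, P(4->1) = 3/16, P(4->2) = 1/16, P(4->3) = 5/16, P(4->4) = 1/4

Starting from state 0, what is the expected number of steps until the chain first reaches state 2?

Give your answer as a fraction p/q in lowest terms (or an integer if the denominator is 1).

Answer: 6112/1441

Derivation:
Let h_i = expected steps to first reach 2 from state i.
Boundary: h_2 = 0.
First-step equations for the other states:
  h_0 = 1 + 1/16*h_0 + 1/2*h_1 + 1/16*h_2 + 3/16*h_3 + 3/16*h_4
  h_1 = 1 + 1/16*h_0 + 1/16*h_1 + 7/16*h_2 + 1/16*h_3 + 3/8*h_4
  h_3 = 1 + 1/8*h_0 + 3/16*h_1 + 1/2*h_2 + 1/8*h_3 + 1/16*h_4
  h_4 = 1 + 3/16*h_0 + 3/16*h_1 + 1/16*h_2 + 5/16*h_3 + 1/4*h_4

Substituting h_2 = 0 and rearranging gives the linear system (I - Q) h = 1:
  [15/16, -1/2, -3/16, -3/16] . (h_0, h_1, h_3, h_4) = 1
  [-1/16, 15/16, -1/16, -3/8] . (h_0, h_1, h_3, h_4) = 1
  [-1/8, -3/16, 7/8, -1/16] . (h_0, h_1, h_3, h_4) = 1
  [-3/16, -3/16, -5/16, 3/4] . (h_0, h_1, h_3, h_4) = 1

Solving yields:
  h_0 = 6112/1441
  h_1 = 4726/1441
  h_3 = 362/131
  h_4 = 6290/1441

Starting state is 0, so the expected hitting time is h_0 = 6112/1441.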